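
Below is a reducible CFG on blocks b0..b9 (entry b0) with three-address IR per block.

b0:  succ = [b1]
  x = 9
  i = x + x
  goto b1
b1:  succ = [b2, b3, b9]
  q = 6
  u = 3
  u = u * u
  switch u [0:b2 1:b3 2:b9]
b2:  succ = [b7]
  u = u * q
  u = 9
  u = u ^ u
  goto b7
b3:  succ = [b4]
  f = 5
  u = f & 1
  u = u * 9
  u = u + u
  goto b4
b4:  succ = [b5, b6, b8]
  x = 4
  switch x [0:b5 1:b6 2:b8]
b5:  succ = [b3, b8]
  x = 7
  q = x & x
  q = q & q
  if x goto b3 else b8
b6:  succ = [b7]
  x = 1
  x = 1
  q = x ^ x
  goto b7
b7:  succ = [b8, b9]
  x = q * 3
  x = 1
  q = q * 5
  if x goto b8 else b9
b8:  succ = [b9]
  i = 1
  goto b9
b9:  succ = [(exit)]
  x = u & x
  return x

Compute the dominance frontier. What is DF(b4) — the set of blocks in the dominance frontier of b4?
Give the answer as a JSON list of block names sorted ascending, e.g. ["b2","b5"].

Answer: ["b3", "b7", "b8"]

Analysis:
idom tree: b1←b0 b2←b1 b3←b1 b4←b3 b5←b4 b6←b4 b7←b1 b8←b1 b9←b1
Dom∩ at merges:
  b3: preds {b1,b5}: {b0,b1} ∩ {b0,b1,b3,b4,b5} = {b0,b1}; idom=b1
  b7: preds {b2,b6}: {b0,b1,b2} ∩ {b0,b1,b3,b4,b6} = {b0,b1}; idom=b1
  b8: preds {b4,b5,b7}: {b0,b1,b3,b4} ∩ {b0,b1,b3,b4,b5} ∩ {b0,b1,b7} = {b0,b1}; idom=b1
  b9: preds {b1,b7,b8}: {b0,b1} ∩ {b0,b1,b7} ∩ {b0,b1,b8} = {b0,b1}; idom=b1

DF walk-up:
  join b3 pred b1: · stop@b1
  join b3 pred b5: b5→b4→b3 stop@b1
  join b7 pred b2: b2 stop@b1
  join b7 pred b6: b6→b4→b3 stop@b1
  join b8 pred b4: b4→b3 stop@b1
  join b8 pred b5: b5→b4→b3 stop@b1
  join b8 pred b7: b7 stop@b1
  join b9 pred b1: · stop@b1
  join b9 pred b7: b7 stop@b1
  join b9 pred b8: b8 stop@b1
  b0: DF=∅
  b1: DF=∅
  b2: DF={b7}
  b3: DF={b3,b7,b8}
  b4: DF={b3,b7,b8}
  b5: DF={b3,b8}
  b6: DF={b7}
  b7: DF={b8,b9}
  b8: DF={b9}
  b9: DF=∅

DF(b4) = ["b3", "b7", "b8"]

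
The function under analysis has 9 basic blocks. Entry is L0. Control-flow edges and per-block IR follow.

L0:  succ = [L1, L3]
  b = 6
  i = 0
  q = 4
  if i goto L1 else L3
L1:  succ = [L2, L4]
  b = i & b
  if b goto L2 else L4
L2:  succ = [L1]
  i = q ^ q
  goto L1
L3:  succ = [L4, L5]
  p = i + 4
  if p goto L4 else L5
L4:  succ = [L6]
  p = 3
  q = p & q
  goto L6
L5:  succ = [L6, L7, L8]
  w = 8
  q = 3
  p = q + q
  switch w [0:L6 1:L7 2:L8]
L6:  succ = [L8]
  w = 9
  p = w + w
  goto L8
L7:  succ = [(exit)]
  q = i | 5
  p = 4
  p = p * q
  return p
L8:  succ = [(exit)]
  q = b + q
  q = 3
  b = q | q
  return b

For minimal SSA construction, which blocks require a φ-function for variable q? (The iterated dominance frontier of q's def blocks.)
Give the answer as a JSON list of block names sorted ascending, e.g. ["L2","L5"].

Answer: ["L6", "L8"]

Working:
idom tree: L1←L0 L2←L1 L3←L0 L4←L0 L5←L3 L6←L0 L7←L5 L8←L0
Dom∩ at merges:
  L1: preds {L0,L2}: {L0} ∩ {L0,L1,L2} = {L0}; idom=L0
  L4: preds {L1,L3}: {L0,L1} ∩ {L0,L3} = {L0}; idom=L0
  L6: preds {L4,L5}: {L0,L4} ∩ {L0,L3,L5} = {L0}; idom=L0
  L8: preds {L5,L6}: {L0,L3,L5} ∩ {L0,L6} = {L0}; idom=L0

DF walk-up:
  join L1 pred L0: · stop@L0
  join L1 pred L2: L2→L1 stop@L0
  join L4 pred L1: L1 stop@L0
  join L4 pred L3: L3 stop@L0
  join L6 pred L4: L4 stop@L0
  join L6 pred L5: L5→L3 stop@L0
  join L8 pred L5: L5→L3 stop@L0
  join L8 pred L6: L6 stop@L0
  L0 → ∅
  L1 → {L1,L4}
  L2 → {L1}
  L3 → {L4,L6,L8}
  L4 → {L6}
  L5 → {L6,L8}
  L6 → {L8}
  L7 → ∅
  L8 → ∅

φ for q: defs {L0,L4,L5,L7,L8}
  DF⁺ = {L6,L8}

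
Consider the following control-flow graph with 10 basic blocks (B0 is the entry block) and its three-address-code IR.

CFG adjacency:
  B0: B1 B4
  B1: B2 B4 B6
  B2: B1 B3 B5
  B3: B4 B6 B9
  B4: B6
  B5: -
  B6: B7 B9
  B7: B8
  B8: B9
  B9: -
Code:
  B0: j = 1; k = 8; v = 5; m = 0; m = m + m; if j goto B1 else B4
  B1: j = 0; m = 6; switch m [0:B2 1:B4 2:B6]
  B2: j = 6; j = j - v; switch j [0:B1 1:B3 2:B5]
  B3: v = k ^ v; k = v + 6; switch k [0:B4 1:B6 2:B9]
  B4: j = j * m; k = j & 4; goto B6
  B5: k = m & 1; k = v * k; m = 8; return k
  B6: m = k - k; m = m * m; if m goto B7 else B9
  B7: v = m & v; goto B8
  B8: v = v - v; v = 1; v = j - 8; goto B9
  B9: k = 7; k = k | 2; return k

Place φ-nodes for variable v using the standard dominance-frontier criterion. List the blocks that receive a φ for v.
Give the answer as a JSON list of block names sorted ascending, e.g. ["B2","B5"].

Answer: ["B4", "B6", "B9"]

Working:
idom tree: B1←B0 B2←B1 B3←B2 B4←B0 B5←B2 B6←B0 B7←B6 B8←B7 B9←B0
Dom∩ at merges:
  B1: preds {B0,B2}: {B0} ∩ {B0,B1,B2} = {B0}; idom=B0
  B4: preds {B0,B1,B3}: {B0} ∩ {B0,B1} ∩ {B0,B1,B2,B3} = {B0}; idom=B0
  B6: preds {B1,B3,B4}: {B0,B1} ∩ {B0,B1,B2,B3} ∩ {B0,B4} = {B0}; idom=B0
  B9: preds {B3,B6,B8}: {B0,B1,B2,B3} ∩ {B0,B6} ∩ {B0,B6,B7,B8} = {B0}; idom=B0

DF derivation:
  join B1 pred B0: · stop@B0
  join B1 pred B2: B2→B1 stop@B0
  join B4 pred B0: · stop@B0
  join B4 pred B1: B1 stop@B0
  join B4 pred B3: B3→B2→B1 stop@B0
  join B6 pred B1: B1 stop@B0
  join B6 pred B3: B3→B2→B1 stop@B0
  join B6 pred B4: B4 stop@B0
  join B9 pred B3: B3→B2→B1 stop@B0
  join B9 pred B6: B6 stop@B0
  join B9 pred B8: B8→B7→B6 stop@B0
  DF(B0)=∅
  DF(B1)={B1,B4,B6,B9}
  DF(B2)={B1,B4,B6,B9}
  DF(B3)={B4,B6,B9}
  DF(B4)={B6}
  DF(B5)=∅
  DF(B6)={B9}
  DF(B7)={B9}
  DF(B8)={B9}
  DF(B9)=∅

φ for v: defs {B0,B3,B7,B8}
  DF⁺ = {B4,B6,B9}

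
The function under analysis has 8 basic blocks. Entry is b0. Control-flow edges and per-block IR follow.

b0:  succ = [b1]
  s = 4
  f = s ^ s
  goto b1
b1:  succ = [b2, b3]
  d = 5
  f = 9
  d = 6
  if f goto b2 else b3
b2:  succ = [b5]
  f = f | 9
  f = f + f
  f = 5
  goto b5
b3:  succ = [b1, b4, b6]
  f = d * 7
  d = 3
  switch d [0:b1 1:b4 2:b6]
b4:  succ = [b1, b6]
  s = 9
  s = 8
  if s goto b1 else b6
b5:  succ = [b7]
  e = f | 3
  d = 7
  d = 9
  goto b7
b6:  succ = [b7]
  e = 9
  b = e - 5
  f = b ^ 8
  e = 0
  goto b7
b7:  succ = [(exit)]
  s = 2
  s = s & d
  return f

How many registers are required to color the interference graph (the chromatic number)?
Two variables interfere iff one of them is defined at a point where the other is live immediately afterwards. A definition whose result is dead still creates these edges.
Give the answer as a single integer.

Block summaries:
  b0 def {f,s} use ∅
  b1 def {d,f} use ∅
  b2 def {f} use {f}
  b3 def {d,f} use {d}
  b4 def {s} use ∅
  b5 def {d,e} use {f}
  b6 def {b,e,f} use ∅
  b7 def {s} use {d,f}

Liveness:
  b0 li=∅ lo=∅
  b1 li=∅ lo={d,f}
  b2 li={f} lo={f}
  b3 li={d} lo={d}
  b4 li={d} lo={d}
  b5 li={f} lo={d,f}
  b6 li={d} lo={d,f}
  b7 li={d,f} lo=∅

Conflict graph:
  b↔{d}
  d↔{b,e,f,s}
  e↔{d,f}
  f↔{d,e,s}
  s↔{d,f}

Chromatic number:
  lower bound: {d,e,f} mutually conflict ⇒ χ ≥ 3
  assign b→c1 d→c0 e→c2 f→c1 s→c2 — no edge inside a register ⇒ χ ≤ 3
  χ = 3

Answer: 3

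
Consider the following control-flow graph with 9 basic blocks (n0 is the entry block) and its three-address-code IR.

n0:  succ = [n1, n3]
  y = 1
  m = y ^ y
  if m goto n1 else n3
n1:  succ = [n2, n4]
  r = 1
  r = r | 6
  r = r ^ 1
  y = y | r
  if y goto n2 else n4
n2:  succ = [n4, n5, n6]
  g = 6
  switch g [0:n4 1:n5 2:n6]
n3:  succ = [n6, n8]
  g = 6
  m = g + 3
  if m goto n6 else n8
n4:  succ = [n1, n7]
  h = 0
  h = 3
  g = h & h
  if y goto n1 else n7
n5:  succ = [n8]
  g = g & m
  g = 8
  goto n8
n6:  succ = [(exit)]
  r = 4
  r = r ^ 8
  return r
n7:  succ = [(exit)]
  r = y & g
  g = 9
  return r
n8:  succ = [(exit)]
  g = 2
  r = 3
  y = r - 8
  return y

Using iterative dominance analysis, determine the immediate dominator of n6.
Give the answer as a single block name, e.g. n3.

idom tree: n1←n0 n2←n1 n3←n0 n4←n1 n5←n2 n6←n0 n7←n4 n8←n0
Dom∩ at merges:
  n1: preds {n0,n4}: {n0} ∩ {n0,n1,n4} = {n0}; idom=n0
  n4: preds {n1,n2}: {n0,n1} ∩ {n0,n1,n2} = {n0,n1}; idom=n1
  n6: preds {n2,n3}: {n0,n1,n2} ∩ {n0,n3} = {n0}; idom=n0
  n8: preds {n3,n5}: {n0,n3} ∩ {n0,n1,n2,n5} = {n0}; idom=n0

idom(n6) = n0

Answer: n0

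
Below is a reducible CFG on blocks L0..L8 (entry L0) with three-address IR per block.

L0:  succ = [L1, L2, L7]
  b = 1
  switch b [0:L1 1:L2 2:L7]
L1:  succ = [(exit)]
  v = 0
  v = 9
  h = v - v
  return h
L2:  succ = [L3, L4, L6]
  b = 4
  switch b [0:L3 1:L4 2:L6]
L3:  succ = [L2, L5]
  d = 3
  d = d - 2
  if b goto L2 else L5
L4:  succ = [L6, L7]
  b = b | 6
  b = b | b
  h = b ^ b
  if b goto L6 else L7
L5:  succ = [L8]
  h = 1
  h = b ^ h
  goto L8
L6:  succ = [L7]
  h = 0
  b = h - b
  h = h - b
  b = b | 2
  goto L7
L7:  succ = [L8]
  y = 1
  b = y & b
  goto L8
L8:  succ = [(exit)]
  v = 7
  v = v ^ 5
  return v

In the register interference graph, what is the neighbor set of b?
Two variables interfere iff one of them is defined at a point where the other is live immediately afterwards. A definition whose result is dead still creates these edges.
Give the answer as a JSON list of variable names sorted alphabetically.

Answer: ["d", "h", "y"]

Derivation:
Per-block:
  L0: {b} / ∅
  L1: {h,v} / ∅
  L2: {b} / ∅
  L3: {d} / {b}
  L4: {b,h} / {b}
  L5: {h} / {b}
  L6: {b,h} / {b}
  L7: {b,y} / {b}
  L8: {v} / ∅

Liveness:
  L0 li=∅ lo={b}
  L1 li=∅ lo=∅
  L2 li=∅ lo={b}
  L3 li={b} lo={b}
  L4 li={b} lo={b}
  L5 li={b} lo=∅
  L6 li={b} lo={b}
  L7 li={b} lo=∅
  L8 li=∅ lo=∅

Interfere edges:
  b — {d,h,y}
  d — {b}
  h — {b}
  v — ∅
  y — {b}

N(b) = ["d", "h", "y"]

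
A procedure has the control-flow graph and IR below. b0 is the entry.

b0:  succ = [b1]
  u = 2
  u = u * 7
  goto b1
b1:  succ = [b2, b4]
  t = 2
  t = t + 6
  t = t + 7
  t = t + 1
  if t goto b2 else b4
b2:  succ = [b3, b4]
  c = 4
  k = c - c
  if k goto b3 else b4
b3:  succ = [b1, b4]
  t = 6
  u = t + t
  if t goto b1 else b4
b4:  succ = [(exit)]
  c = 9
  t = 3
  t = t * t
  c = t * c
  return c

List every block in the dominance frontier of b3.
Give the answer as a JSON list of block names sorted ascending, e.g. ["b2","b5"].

idom tree: b1←b0 b2←b1 b3←b2 b4←b1
Dom∩ at merges:
  b1: preds {b0,b3}: {b0} ∩ {b0,b1,b2,b3} = {b0}; idom=b0
  b4: preds {b1,b2,b3}: {b0,b1} ∩ {b0,b1,b2} ∩ {b0,b1,b2,b3} = {b0,b1}; idom=b1

DF walk-up:
  join b1 pred b0: · stop@b0
  join b1 pred b3: b3→b2→b1 stop@b0
  join b4 pred b1: · stop@b1
  join b4 pred b2: b2 stop@b1
  join b4 pred b3: b3→b2 stop@b1
  DF(b0)=∅
  DF(b1)={b1}
  DF(b2)={b1,b4}
  DF(b3)={b1,b4}
  DF(b4)=∅

DF(b3) = ["b1", "b4"]

Answer: ["b1", "b4"]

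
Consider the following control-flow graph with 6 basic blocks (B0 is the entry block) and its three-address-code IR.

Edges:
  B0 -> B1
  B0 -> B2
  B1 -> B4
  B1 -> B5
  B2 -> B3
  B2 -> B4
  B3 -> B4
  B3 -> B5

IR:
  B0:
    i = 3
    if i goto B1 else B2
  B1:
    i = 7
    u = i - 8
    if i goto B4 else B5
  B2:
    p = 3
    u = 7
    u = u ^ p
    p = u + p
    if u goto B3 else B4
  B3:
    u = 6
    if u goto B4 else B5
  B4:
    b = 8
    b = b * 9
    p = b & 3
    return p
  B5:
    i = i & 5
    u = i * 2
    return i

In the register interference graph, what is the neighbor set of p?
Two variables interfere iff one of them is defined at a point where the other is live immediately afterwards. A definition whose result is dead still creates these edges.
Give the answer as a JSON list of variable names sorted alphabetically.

def/use:
  B0 def {i} use ∅
  B1 def {i,u} use ∅
  B2 def {p,u} use ∅
  B3 def {u} use ∅
  B4 def {b,p} use ∅
  B5 def {i,u} use {i}

Backward fixpoint:
  B0 li=∅ lo={i}
  B1 li=∅ lo={i}
  B2 li={i} lo={i}
  B3 li={i} lo={i}
  B4 li=∅ lo=∅
  B5 li={i} lo=∅

Interfere edges:
  b — ∅
  i — {p,u}
  p — {i,u}
  u — {i,p}

N(p) = ["i", "u"]

Answer: ["i", "u"]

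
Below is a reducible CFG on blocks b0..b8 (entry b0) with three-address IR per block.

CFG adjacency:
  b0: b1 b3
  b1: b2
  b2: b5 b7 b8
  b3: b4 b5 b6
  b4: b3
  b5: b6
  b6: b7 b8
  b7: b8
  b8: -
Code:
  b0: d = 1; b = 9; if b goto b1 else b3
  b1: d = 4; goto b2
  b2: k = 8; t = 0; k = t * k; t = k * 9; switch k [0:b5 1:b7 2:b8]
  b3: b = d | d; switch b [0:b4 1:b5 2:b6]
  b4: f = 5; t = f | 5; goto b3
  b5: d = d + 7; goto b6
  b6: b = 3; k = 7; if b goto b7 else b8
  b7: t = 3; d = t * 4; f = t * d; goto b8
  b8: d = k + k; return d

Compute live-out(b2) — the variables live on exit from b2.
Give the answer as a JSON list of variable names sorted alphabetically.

Answer: ["d", "k"]

Working:
def/use:
  b0 def {b,d} use ∅
  b1 def {d} use ∅
  b2 def {k,t} use ∅
  b3 def {b} use {d}
  b4 def {f,t} use ∅
  b5 def {d} use {d}
  b6 def {b,k} use ∅
  b7 def {d,f,t} use ∅
  b8 def {d} use {k}

Liveness:
  b0 li=∅ lo={d}
  b1 li=∅ lo={d}
  b2 li={d} lo={d,k}
  b3 li={d} lo={d}
  b4 li={d} lo={d}
  b5 li={d} lo=∅
  b6 li=∅ lo={k}
  b7 li={k} lo={k}
  b8 li={k} lo=∅

live-out(b2) = ["d", "k"]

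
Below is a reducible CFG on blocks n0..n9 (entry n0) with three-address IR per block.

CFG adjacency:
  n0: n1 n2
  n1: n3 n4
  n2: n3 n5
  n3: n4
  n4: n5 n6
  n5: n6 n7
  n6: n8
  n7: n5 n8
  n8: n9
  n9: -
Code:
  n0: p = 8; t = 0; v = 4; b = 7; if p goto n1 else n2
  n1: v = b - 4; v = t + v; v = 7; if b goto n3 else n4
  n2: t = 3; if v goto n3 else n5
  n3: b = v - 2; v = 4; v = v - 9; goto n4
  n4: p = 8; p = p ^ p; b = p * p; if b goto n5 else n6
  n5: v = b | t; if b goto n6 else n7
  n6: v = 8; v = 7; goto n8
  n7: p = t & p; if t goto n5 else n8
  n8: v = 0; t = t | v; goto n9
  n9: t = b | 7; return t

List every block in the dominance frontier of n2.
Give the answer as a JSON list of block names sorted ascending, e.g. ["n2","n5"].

Answer: ["n3", "n5"]

Working:
idom tree: n1←n0 n2←n0 n3←n0 n4←n0 n5←n0 n6←n0 n7←n5 n8←n0 n9←n8
Dom at joins:
  n3: preds {n1,n2}: {n0,n1} ∩ {n0,n2} = {n0}; idom=n0
  n4: preds {n1,n3}: {n0,n1} ∩ {n0,n3} = {n0}; idom=n0
  n5: preds {n2,n4,n7}: {n0,n2} ∩ {n0,n4} ∩ {n0,n5,n7} = {n0}; idom=n0
  n6: preds {n4,n5}: {n0,n4} ∩ {n0,n5} = {n0}; idom=n0
  n8: preds {n6,n7}: {n0,n6} ∩ {n0,n5,n7} = {n0}; idom=n0

Frontier:
  join n3 pred n1: n1 stop@n0
  join n3 pred n2: n2 stop@n0
  join n4 pred n1: n1 stop@n0
  join n4 pred n3: n3 stop@n0
  join n5 pred n2: n2 stop@n0
  join n5 pred n4: n4 stop@n0
  join n5 pred n7: n7→n5 stop@n0
  join n6 pred n4: n4 stop@n0
  join n6 pred n5: n5 stop@n0
  join n8 pred n6: n6 stop@n0
  join n8 pred n7: n7→n5 stop@n0
  DF(n0)=∅
  DF(n1)={n3,n4}
  DF(n2)={n3,n5}
  DF(n3)={n4}
  DF(n4)={n5,n6}
  DF(n5)={n5,n6,n8}
  DF(n6)={n8}
  DF(n7)={n5,n8}
  DF(n8)=∅
  DF(n9)=∅

DF(n2) = ["n3", "n5"]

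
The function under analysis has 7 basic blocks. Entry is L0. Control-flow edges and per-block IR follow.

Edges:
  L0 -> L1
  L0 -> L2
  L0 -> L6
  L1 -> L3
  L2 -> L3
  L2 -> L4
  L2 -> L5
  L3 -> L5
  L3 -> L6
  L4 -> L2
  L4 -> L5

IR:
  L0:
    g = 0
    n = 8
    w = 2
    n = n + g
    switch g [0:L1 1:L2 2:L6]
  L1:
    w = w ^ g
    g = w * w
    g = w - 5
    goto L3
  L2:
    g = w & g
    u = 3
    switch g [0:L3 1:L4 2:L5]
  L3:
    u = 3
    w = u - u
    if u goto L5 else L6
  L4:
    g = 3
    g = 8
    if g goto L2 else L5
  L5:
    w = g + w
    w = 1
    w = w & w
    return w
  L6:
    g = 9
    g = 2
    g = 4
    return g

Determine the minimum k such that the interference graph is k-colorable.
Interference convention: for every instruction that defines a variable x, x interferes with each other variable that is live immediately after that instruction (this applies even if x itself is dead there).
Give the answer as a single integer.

Block summaries:
  L0: def={g,n,w} ue=∅
  L1: def={g,w} ue={g,w}
  L2: def={g,u} ue={g,w}
  L3: def={u,w} ue=∅
  L4: def={g} ue=∅
  L5: def={w} ue={g,w}
  L6: def={g} ue=∅

Liveness:
  L0: in=∅ out={g,w}
  L1: in={g,w} out={g}
  L2: in={g,w} out={g,w}
  L3: in={g} out={g,w}
  L4: in={w} out={g,w}
  L5: in={g,w} out=∅
  L6: in=∅ out=∅

Interfere edges:
  g — {n,u,w}
  n — {g,w}
  u — {g,w}
  w — {g,n,u}

Chromatic number:
  {g,n,w} pairwise interfere (3-clique) ⇒ χ ≥ 3
  assign g→R0 n→R2 u→R2 w→R1 — no edge inside a register ⇒ χ ≤ 3
  χ = 3

Answer: 3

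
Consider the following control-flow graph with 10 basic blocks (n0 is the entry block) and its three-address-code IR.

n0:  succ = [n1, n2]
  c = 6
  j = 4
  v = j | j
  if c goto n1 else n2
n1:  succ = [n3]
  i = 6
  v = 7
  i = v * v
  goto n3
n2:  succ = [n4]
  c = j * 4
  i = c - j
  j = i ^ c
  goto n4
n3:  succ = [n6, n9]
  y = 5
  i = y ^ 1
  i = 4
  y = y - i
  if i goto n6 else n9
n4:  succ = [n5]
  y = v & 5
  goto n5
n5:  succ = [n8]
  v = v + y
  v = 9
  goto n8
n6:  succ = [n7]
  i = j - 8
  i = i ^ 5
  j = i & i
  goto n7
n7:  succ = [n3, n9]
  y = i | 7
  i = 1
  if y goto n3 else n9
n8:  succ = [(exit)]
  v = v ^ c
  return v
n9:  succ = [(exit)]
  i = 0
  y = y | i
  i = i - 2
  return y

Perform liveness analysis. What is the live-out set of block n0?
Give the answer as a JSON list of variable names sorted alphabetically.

Block summaries:
  n0: {c,j,v} / ∅
  n1: {i,v} / ∅
  n2: {c,i,j} / {j}
  n3: {i,y} / ∅
  n4: {y} / {v}
  n5: {v} / {v,y}
  n6: {i,j} / {j}
  n7: {i,y} / {i}
  n8: {v} / {c,v}
  n9: {i,y} / {y}

Liveness:
  n0: in=∅ out={j,v}
  n1: in={j} out={j}
  n2: in={j,v} out={c,v}
  n3: in={j} out={j,y}
  n4: in={c,v} out={c,v,y}
  n5: in={c,v,y} out={c,v}
  n6: in={j} out={i,j}
  n7: in={i,j} out={j,y}
  n8: in={c,v} out=∅
  n9: in={y} out=∅

live-out(n0) = ["j", "v"]

Answer: ["j", "v"]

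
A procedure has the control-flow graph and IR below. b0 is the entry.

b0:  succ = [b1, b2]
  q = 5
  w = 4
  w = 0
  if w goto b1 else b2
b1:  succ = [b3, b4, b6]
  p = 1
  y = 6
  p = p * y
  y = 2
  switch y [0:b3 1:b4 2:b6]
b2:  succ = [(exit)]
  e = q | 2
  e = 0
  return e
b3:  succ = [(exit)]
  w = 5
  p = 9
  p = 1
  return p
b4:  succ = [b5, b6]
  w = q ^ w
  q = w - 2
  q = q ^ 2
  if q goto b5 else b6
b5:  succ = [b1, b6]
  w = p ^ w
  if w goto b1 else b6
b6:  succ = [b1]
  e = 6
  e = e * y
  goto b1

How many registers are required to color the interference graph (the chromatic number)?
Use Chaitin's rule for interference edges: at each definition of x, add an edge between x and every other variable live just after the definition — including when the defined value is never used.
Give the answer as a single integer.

Block summaries:
  b0 def {q,w} use ∅
  b1 def {p,y} use ∅
  b2 def {e} use {q}
  b3 def {p,w} use ∅
  b4 def {q,w} use {q,w}
  b5 def {w} use {p,w}
  b6 def {e} use {y}

Live sets:
  live b0: ∅→{q,w}
  live b1: {q,w}→{p,q,w,y}
  live b2: {q}→∅
  live b3: ∅→∅
  live b4: {p,q,w,y}→{p,q,w,y}
  live b5: {p,q,w,y}→{q,w,y}
  live b6: {q,w,y}→{q,w}

Interfere edges:
  e: {q,w,y}
  p: {q,w,y}
  q: {e,p,w,y}
  w: {e,p,q,y}
  y: {e,p,q,w}

Registers:
  clique {e,q,w,y} ⇒ need ≥ 4
  4-colouring: r0={q}  r1={w}  r2={y}  r3={e,p}
  χ = 4

Answer: 4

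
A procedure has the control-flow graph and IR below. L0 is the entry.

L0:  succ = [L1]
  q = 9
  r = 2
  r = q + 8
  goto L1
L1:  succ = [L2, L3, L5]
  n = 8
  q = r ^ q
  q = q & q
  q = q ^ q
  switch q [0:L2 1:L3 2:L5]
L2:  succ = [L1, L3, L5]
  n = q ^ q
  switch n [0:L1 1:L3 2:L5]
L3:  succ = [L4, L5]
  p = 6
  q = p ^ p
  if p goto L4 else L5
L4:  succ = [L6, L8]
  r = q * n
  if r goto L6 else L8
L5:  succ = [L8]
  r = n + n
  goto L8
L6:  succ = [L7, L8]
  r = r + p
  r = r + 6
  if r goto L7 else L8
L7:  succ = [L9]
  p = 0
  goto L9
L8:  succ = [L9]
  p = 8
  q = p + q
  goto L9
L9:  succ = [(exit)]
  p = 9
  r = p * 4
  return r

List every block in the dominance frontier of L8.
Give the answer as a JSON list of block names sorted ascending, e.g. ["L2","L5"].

Answer: ["L9"]

Derivation:
idom tree: L1←L0 L2←L1 L3←L1 L4←L3 L5←L1 L6←L4 L7←L6 L8←L1 L9←L1
Dom at joins:
  L1: preds {L0,L2}: {L0} ∩ {L0,L1,L2} = {L0}; idom=L0
  L3: preds {L1,L2}: {L0,L1} ∩ {L0,L1,L2} = {L0,L1}; idom=L1
  L5: preds {L1,L2,L3}: {L0,L1} ∩ {L0,L1,L2} ∩ {L0,L1,L3} = {L0,L1}; idom=L1
  L8: preds {L4,L5,L6}: {L0,L1,L3,L4} ∩ {L0,L1,L5} ∩ {L0,L1,L3,L4,L6} = {L0,L1}; idom=L1
  L9: preds {L7,L8}: {L0,L1,L3,L4,L6,L7} ∩ {L0,L1,L8} = {L0,L1}; idom=L1

DF walk-up:
  L1←L0: walk · to L0
  L1←L2: walk L2→L1 to L0
  L3←L1: walk · to L1
  L3←L2: walk L2 to L1
  L5←L1: walk · to L1
  L5←L2: walk L2 to L1
  L5←L3: walk L3 to L1
  L8←L4: walk L4→L3 to L1
  L8←L5: walk L5 to L1
  L8←L6: walk L6→L4→L3 to L1
  L9←L7: walk L7→L6→L4→L3 to L1
  L9←L8: walk L8 to L1
  L0: DF=∅
  L1: DF={L1}
  L2: DF={L1,L3,L5}
  L3: DF={L5,L8,L9}
  L4: DF={L8,L9}
  L5: DF={L8}
  L6: DF={L8,L9}
  L7: DF={L9}
  L8: DF={L9}
  L9: DF=∅

DF(L8) = ["L9"]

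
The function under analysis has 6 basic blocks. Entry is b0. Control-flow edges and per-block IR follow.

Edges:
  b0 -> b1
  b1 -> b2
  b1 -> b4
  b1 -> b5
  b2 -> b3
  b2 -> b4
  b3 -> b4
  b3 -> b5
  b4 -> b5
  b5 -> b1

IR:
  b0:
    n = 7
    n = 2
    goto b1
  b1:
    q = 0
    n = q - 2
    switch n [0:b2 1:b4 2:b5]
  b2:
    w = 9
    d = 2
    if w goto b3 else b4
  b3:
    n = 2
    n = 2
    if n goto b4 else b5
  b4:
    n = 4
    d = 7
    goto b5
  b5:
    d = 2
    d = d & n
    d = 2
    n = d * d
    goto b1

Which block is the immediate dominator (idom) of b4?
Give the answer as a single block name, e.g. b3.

idom tree: b1←b0 b2←b1 b3←b2 b4←b1 b5←b1
Dom at joins:
  b1: preds {b0,b5}: {b0} ∩ {b0,b1,b5} = {b0}; idom=b0
  b4: preds {b1,b2,b3}: {b0,b1} ∩ {b0,b1,b2} ∩ {b0,b1,b2,b3} = {b0,b1}; idom=b1
  b5: preds {b1,b3,b4}: {b0,b1} ∩ {b0,b1,b2,b3} ∩ {b0,b1,b4} = {b0,b1}; idom=b1

idom(b4) = b1

Answer: b1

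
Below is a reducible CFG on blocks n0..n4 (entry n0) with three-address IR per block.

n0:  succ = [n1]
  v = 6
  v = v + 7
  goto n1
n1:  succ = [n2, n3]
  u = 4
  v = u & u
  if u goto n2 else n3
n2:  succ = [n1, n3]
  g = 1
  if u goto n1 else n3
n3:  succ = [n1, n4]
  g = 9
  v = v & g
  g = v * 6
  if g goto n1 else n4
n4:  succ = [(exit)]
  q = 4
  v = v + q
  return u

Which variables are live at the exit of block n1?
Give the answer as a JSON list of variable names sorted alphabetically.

Block summaries:
  n0: def={v} ue=∅
  n1: def={u,v} ue=∅
  n2: def={g} ue={u}
  n3: def={g,v} ue={v}
  n4: def={q,v} ue={u,v}

Backward fixpoint:
  n0 li=∅ lo=∅
  n1 li=∅ lo={u,v}
  n2 li={u,v} lo={u,v}
  n3 li={u,v} lo={u,v}
  n4 li={u,v} lo=∅

live-out(n1) = ["u", "v"]

Answer: ["u", "v"]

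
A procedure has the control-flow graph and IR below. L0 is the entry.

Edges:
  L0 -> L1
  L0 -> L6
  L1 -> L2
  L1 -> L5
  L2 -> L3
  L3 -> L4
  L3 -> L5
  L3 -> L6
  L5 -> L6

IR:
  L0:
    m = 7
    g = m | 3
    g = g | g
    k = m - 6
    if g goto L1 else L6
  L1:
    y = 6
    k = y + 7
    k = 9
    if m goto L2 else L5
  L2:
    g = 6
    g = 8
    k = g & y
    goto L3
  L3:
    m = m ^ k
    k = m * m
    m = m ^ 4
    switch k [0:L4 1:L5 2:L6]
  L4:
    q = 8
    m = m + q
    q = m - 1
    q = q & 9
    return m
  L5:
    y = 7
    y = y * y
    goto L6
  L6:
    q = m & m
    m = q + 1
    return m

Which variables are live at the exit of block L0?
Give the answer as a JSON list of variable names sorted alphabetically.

Block summaries:
  L0: def={g,k,m} ue=∅
  L1: def={k,y} ue={m}
  L2: def={g,k} ue={y}
  L3: def={k,m} ue={k,m}
  L4: def={m,q} ue={m}
  L5: def={y} ue=∅
  L6: def={m,q} ue={m}

Backward fixpoint:
  L0: in=∅ out={m}
  L1: in={m} out={m,y}
  L2: in={m,y} out={k,m}
  L3: in={k,m} out={m}
  L4: in={m} out=∅
  L5: in={m} out={m}
  L6: in={m} out=∅

live-out(L0) = ["m"]

Answer: ["m"]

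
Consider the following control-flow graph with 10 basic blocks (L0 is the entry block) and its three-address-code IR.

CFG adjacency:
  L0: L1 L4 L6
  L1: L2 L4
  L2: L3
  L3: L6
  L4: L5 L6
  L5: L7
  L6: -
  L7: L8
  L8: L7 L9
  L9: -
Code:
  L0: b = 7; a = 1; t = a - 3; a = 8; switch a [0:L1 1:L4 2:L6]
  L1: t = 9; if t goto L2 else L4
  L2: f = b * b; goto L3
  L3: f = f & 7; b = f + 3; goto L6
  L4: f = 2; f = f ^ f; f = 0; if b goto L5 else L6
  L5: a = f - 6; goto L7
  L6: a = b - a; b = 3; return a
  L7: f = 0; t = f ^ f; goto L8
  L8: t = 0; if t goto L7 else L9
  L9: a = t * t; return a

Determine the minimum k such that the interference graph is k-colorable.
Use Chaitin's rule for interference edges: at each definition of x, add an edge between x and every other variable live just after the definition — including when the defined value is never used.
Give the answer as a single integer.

Answer: 3

Derivation:
Block summaries:
  L0 def {a,b,t} use ∅
  L1 def {t} use ∅
  L2 def {f} use {b}
  L3 def {b,f} use {f}
  L4 def {f} use {b}
  L5 def {a} use {f}
  L6 def {a,b} use {a,b}
  L7 def {f,t} use ∅
  L8 def {t} use ∅
  L9 def {a} use {t}

Live sets:
  L0: in=∅ out={a,b}
  L1: in={a,b} out={a,b}
  L2: in={a,b} out={a,f}
  L3: in={a,f} out={a,b}
  L4: in={a,b} out={a,b,f}
  L5: in={f} out=∅
  L6: in={a,b} out=∅
  L7: in=∅ out=∅
  L8: in=∅ out={t}
  L9: in={t} out=∅

Interfere edges:
  a — {b,f,t}
  b — {a,f,t}
  f — {a,b}
  t — {a,b}

Registers:
  lower bound: {a,b,f} mutually conflict ⇒ χ ≥ 3
  3-colouring: c0={a}  c1={b}  c2={f,t}
  χ = 3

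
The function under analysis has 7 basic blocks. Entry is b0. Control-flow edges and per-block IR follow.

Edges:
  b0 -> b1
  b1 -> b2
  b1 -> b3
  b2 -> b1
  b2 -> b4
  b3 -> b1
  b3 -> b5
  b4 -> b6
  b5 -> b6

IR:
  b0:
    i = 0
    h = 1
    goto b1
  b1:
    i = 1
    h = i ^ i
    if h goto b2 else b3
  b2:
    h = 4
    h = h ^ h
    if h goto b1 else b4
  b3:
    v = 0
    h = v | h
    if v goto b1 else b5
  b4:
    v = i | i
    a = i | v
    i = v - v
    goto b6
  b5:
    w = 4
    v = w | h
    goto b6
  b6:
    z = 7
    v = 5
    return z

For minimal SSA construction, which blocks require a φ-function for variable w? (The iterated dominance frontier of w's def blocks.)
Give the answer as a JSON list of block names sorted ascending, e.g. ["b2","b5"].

Answer: ["b6"]

Working:
idom tree: b1←b0 b2←b1 b3←b1 b4←b2 b5←b3 b6←b1
Dom at joins:
  b1: preds {b0,b2,b3}: {b0} ∩ {b0,b1,b2} ∩ {b0,b1,b3} = {b0}; idom=b0
  b6: preds {b4,b5}: {b0,b1,b2,b4} ∩ {b0,b1,b3,b5} = {b0,b1}; idom=b1

DF walk-up:
  join b1 pred b0: · stop@b0
  join b1 pred b2: b2→b1 stop@b0
  join b1 pred b3: b3→b1 stop@b0
  join b6 pred b4: b4→b2 stop@b1
  join b6 pred b5: b5→b3 stop@b1
  b0: DF=∅
  b1: DF={b1}
  b2: DF={b1,b6}
  b3: DF={b1,b6}
  b4: DF={b6}
  b5: DF={b6}
  b6: DF=∅

φ for w: defs {b5}
  DF⁺ = {b6}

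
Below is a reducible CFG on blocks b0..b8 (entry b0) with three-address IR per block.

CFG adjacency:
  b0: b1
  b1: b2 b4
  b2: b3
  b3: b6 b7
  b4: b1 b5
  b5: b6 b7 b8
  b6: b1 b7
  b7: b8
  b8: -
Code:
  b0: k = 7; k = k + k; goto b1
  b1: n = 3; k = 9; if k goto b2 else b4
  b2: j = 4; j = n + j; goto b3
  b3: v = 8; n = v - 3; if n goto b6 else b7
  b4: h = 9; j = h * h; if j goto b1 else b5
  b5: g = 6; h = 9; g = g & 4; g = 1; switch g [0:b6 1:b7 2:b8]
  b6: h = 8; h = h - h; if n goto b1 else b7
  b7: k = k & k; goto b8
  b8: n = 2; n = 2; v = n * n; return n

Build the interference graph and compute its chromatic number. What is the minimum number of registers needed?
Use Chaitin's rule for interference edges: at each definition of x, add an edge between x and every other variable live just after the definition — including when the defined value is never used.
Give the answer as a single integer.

Per-block:
  b0: {k} / ∅
  b1: {k,n} / ∅
  b2: {j} / {n}
  b3: {n,v} / ∅
  b4: {h,j} / ∅
  b5: {g,h} / ∅
  b6: {h} / {n}
  b7: {k} / {k}
  b8: {n,v} / ∅

Live sets:
  live b0: ∅→∅
  live b1: ∅→{k,n}
  live b2: {k,n}→{k}
  live b3: {k}→{k,n}
  live b4: {k,n}→{k,n}
  live b5: {k,n}→{k,n}
  live b6: {k,n}→{k}
  live b7: {k}→∅
  live b8: ∅→∅

Interfere edges:
  g: {h,k,n}
  h: {g,k,n}
  j: {k,n}
  k: {g,h,j,n,v}
  n: {g,h,j,k,v}
  v: {k,n}

Registers:
  clique {g,h,k,n} ⇒ need ≥ 4
  4-colouring: r0={k}  r1={n}  r2={g,j,v}  r3={h}
  χ = 4

Answer: 4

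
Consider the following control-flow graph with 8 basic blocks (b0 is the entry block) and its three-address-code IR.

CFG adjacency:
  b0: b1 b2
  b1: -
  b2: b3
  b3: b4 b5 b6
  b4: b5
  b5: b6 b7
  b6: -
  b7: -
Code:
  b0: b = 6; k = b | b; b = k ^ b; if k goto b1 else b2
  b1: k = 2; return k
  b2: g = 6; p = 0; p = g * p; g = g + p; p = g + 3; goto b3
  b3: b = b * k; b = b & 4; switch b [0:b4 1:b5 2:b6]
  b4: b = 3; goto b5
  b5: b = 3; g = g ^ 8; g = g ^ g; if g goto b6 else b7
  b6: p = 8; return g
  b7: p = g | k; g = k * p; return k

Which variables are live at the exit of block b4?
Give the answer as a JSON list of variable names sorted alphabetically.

Block summaries:
  b0: def={b,k} ue=∅
  b1: def={k} ue=∅
  b2: def={g,p} ue=∅
  b3: def={b} ue={b,k}
  b4: def={b} ue=∅
  b5: def={b,g} ue={g}
  b6: def={p} ue={g}
  b7: def={g,p} ue={g,k}

Live sets:
  b0: in=∅ out={b,k}
  b1: in=∅ out=∅
  b2: in={b,k} out={b,g,k}
  b3: in={b,g,k} out={g,k}
  b4: in={g,k} out={g,k}
  b5: in={g,k} out={g,k}
  b6: in={g} out=∅
  b7: in={g,k} out=∅

live-out(b4) = ["g", "k"]

Answer: ["g", "k"]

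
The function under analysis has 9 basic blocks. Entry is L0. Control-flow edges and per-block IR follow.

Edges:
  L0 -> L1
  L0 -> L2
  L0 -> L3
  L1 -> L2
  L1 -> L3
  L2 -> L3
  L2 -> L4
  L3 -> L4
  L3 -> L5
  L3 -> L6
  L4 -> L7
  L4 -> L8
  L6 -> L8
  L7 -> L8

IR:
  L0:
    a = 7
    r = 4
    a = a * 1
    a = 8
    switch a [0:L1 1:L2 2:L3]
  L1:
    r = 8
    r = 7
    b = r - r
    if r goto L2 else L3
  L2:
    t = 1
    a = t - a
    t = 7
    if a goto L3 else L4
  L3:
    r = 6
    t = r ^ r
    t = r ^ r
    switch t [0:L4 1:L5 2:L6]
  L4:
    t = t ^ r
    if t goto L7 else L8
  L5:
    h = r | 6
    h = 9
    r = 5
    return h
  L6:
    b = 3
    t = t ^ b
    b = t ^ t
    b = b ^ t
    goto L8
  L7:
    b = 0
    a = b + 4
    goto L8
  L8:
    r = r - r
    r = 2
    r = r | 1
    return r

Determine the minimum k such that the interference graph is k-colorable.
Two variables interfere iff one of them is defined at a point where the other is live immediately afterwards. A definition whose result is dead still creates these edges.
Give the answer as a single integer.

Answer: 4

Derivation:
Block summaries:
  L0: def={a,r} ue=∅
  L1: def={b,r} ue=∅
  L2: def={a,t} ue={a}
  L3: def={r,t} ue=∅
  L4: def={t} ue={r,t}
  L5: def={h,r} ue={r}
  L6: def={b,t} ue={t}
  L7: def={a,b} ue=∅
  L8: def={r} ue={r}

Backward fixpoint:
  L0 li=∅ lo={a,r}
  L1 li={a} lo={a,r}
  L2 li={a,r} lo={r,t}
  L3 li=∅ lo={r,t}
  L4 li={r,t} lo={r}
  L5 li={r} lo=∅
  L6 li={r,t} lo={r}
  L7 li={r} lo={r}
  L8 li={r} lo=∅

Interfere edges:
  a — {b,r,t}
  b — {a,r,t}
  h — {r}
  r — {a,b,h,t}
  t — {a,b,r}

Registers:
  clique {a,b,r,t} ⇒ need ≥ 4
  4-colouring: r0={r}  r1={a,h}  r2={b}  r3={t}
  χ = 4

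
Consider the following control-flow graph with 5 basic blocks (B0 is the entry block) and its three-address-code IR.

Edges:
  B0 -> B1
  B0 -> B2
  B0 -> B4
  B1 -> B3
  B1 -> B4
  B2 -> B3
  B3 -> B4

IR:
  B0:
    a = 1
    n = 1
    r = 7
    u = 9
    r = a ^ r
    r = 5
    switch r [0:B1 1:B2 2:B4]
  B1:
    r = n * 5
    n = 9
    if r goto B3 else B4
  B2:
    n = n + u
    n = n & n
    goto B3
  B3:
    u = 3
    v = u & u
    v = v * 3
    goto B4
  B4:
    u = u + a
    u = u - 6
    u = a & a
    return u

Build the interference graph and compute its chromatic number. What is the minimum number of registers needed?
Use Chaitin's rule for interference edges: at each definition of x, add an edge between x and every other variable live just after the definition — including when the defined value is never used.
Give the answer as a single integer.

Per-block:
  B0: {a,n,r,u} / ∅
  B1: {n,r} / {n}
  B2: {n} / {n,u}
  B3: {u,v} / ∅
  B4: {u} / {a,u}

Live sets:
  B0 li=∅ lo={a,n,u}
  B1 li={a,n,u} lo={a,u}
  B2 li={a,n,u} lo={a}
  B3 li={a} lo={a,u}
  B4 li={a,u} lo=∅

Interference:
  a — {n,r,u,v}
  n — {a,r,u}
  r — {a,n,u}
  u — {a,n,r,v}
  v — {a,u}

Colouring:
  {a,n,r,u} pairwise interfere (4-clique) ⇒ χ ≥ 4
  4-colouring: r0={a}  r1={u}  r2={n,v}  r3={r}
  χ = 4

Answer: 4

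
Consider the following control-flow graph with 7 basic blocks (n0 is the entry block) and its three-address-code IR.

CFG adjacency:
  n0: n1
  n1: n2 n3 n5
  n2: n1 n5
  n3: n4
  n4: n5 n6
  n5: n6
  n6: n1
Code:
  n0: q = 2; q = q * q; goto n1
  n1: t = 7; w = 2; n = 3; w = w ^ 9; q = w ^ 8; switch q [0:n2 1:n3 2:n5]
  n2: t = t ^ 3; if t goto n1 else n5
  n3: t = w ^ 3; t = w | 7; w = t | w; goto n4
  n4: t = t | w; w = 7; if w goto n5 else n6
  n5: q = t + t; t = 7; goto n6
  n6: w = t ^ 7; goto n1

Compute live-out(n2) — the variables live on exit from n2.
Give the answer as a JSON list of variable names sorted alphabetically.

Answer: ["t"]

Derivation:
Per-block:
  n0: def={q} ue=∅
  n1: def={n,q,t,w} ue=∅
  n2: def={t} ue={t}
  n3: def={t,w} ue={w}
  n4: def={t,w} ue={t,w}
  n5: def={q,t} ue={t}
  n6: def={w} ue={t}

Liveness:
  n0 li=∅ lo=∅
  n1 li=∅ lo={t,w}
  n2 li={t} lo={t}
  n3 li={w} lo={t,w}
  n4 li={t,w} lo={t}
  n5 li={t} lo={t}
  n6 li={t} lo=∅

live-out(n2) = ["t"]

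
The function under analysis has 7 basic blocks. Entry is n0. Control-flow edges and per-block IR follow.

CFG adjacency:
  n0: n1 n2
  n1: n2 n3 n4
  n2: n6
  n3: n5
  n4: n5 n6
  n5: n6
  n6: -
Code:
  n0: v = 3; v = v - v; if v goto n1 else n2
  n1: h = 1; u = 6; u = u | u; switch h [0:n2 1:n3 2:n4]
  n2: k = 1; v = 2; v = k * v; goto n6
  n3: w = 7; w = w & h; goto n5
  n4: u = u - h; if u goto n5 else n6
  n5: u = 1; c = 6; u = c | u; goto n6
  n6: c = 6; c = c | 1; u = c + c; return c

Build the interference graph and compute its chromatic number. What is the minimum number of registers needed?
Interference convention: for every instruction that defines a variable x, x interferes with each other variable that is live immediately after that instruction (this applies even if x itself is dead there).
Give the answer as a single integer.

Per-block:
  n0: def={v} ue=∅
  n1: def={h,u} ue=∅
  n2: def={k,v} ue=∅
  n3: def={w} ue={h}
  n4: def={u} ue={h,u}
  n5: def={c,u} ue=∅
  n6: def={c,u} ue=∅

Liveness:
  live n0: ∅→∅
  live n1: ∅→{h,u}
  live n2: ∅→∅
  live n3: {h}→∅
  live n4: {h,u}→∅
  live n5: ∅→∅
  live n6: ∅→∅

Conflict graph:
  c↔{u}
  h↔{u,w}
  k↔{v}
  u↔{c,h}
  v↔{k}
  w↔{h}

Registers:
  {c,u} pairwise interfere (2-clique) ⇒ χ ≥ 2
  2-colouring: c0={c,h,k}  c1={u,v,w}
  χ = 2

Answer: 2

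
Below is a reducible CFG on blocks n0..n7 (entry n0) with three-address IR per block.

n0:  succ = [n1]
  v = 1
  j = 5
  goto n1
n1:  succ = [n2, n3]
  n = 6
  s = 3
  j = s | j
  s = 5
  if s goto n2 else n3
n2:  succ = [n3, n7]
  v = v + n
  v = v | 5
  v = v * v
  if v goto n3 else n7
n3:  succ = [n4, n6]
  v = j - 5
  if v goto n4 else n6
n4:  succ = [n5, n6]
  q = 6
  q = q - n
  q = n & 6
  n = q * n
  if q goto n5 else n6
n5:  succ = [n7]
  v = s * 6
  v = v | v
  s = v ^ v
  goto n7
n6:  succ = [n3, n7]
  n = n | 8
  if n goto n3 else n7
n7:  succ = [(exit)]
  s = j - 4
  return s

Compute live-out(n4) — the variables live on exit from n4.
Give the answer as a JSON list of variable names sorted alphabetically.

Answer: ["j", "n", "s"]

Working:
Block summaries:
  n0 def {j,v} use ∅
  n1 def {j,n,s} use {j}
  n2 def {v} use {n,v}
  n3 def {v} use {j}
  n4 def {n,q} use {n}
  n5 def {s,v} use {s}
  n6 def {n} use {n}
  n7 def {s} use {j}

Live sets:
  n0 li=∅ lo={j,v}
  n1 li={j,v} lo={j,n,s,v}
  n2 li={j,n,s,v} lo={j,n,s}
  n3 li={j,n,s} lo={j,n,s}
  n4 li={j,n,s} lo={j,n,s}
  n5 li={j,s} lo={j}
  n6 li={j,n,s} lo={j,n,s}
  n7 li={j} lo=∅

live-out(n4) = ["j", "n", "s"]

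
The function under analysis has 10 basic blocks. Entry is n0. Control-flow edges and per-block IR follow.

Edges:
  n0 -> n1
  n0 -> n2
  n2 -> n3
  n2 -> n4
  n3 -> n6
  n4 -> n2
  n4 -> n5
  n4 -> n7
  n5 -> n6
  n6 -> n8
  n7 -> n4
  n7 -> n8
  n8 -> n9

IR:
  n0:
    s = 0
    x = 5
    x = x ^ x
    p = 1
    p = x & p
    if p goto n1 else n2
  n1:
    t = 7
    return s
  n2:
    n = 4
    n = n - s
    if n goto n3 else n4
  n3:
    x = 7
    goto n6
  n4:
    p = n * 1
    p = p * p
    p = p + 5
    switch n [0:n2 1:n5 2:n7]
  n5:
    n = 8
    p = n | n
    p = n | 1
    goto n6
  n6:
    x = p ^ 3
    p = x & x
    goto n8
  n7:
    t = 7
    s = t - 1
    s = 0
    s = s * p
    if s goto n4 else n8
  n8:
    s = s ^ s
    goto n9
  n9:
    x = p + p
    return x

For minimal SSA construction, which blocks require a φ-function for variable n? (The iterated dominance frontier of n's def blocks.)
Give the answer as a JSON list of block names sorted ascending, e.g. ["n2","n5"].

Answer: ["n2", "n6", "n8"]

Analysis:
idom tree: n1←n0 n2←n0 n3←n2 n4←n2 n5←n4 n6←n2 n7←n4 n8←n2 n9←n8
Dom at joins:
  n2: preds {n0,n4}: {n0} ∩ {n0,n2,n4} = {n0}; idom=n0
  n4: preds {n2,n7}: {n0,n2} ∩ {n0,n2,n4,n7} = {n0,n2}; idom=n2
  n6: preds {n3,n5}: {n0,n2,n3} ∩ {n0,n2,n4,n5} = {n0,n2}; idom=n2
  n8: preds {n6,n7}: {n0,n2,n6} ∩ {n0,n2,n4,n7} = {n0,n2}; idom=n2

DF derivation:
  join n2 pred n0: · stop@n0
  join n2 pred n4: n4→n2 stop@n0
  join n4 pred n2: · stop@n2
  join n4 pred n7: n7→n4 stop@n2
  join n6 pred n3: n3 stop@n2
  join n6 pred n5: n5→n4 stop@n2
  join n8 pred n6: n6 stop@n2
  join n8 pred n7: n7→n4 stop@n2
  n0 → ∅
  n1 → ∅
  n2 → {n2}
  n3 → {n6}
  n4 → {n2,n4,n6,n8}
  n5 → {n6}
  n6 → {n8}
  n7 → {n4,n8}
  n8 → ∅
  n9 → ∅

φ for n: defs {n2,n5}
  DF⁺ = {n2,n6,n8}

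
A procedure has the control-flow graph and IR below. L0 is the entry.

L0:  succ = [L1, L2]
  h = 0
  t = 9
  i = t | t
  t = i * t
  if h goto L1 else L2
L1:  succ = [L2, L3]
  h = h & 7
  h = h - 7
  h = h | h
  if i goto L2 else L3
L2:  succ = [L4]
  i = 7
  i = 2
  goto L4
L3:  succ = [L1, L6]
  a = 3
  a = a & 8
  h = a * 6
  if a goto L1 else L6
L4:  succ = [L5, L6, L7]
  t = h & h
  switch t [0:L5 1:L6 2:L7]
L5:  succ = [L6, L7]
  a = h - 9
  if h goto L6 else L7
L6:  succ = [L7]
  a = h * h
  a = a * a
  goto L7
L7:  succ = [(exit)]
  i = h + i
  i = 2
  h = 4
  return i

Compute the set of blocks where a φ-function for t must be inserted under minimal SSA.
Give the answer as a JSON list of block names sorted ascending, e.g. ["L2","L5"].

Answer: ["L6", "L7"]

Working:
idom tree: L1←L0 L2←L0 L3←L1 L4←L2 L5←L4 L6←L0 L7←L0
Dom at joins:
  L1: preds {L0,L3}: {L0} ∩ {L0,L1,L3} = {L0}; idom=L0
  L2: preds {L0,L1}: {L0} ∩ {L0,L1} = {L0}; idom=L0
  L6: preds {L3,L4,L5}: {L0,L1,L3} ∩ {L0,L2,L4} ∩ {L0,L2,L4,L5} = {L0}; idom=L0
  L7: preds {L4,L5,L6}: {L0,L2,L4} ∩ {L0,L2,L4,L5} ∩ {L0,L6} = {L0}; idom=L0

DF derivation:
  L1←L0: walk · to L0
  L1←L3: walk L3→L1 to L0
  L2←L0: walk · to L0
  L2←L1: walk L1 to L0
  L6←L3: walk L3→L1 to L0
  L6←L4: walk L4→L2 to L0
  L6←L5: walk L5→L4→L2 to L0
  L7←L4: walk L4→L2 to L0
  L7←L5: walk L5→L4→L2 to L0
  L7←L6: walk L6 to L0
  L0: DF=∅
  L1: DF={L1,L2,L6}
  L2: DF={L6,L7}
  L3: DF={L1,L6}
  L4: DF={L6,L7}
  L5: DF={L6,L7}
  L6: DF={L7}
  L7: DF=∅

φ for t: defs {L0,L4}
  DF⁺ = {L6,L7}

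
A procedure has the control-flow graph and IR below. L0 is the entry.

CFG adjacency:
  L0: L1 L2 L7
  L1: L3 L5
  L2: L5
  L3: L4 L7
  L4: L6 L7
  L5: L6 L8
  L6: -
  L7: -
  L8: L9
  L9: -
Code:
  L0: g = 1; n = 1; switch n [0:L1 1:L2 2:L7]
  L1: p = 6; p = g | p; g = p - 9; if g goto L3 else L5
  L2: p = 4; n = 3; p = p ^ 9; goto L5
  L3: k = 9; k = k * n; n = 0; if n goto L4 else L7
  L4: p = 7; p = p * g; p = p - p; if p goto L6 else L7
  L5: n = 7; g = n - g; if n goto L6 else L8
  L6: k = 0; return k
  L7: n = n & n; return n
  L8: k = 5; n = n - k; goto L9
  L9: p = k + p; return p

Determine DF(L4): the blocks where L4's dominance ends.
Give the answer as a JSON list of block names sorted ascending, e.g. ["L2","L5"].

Answer: ["L6", "L7"]

Working:
idom tree: L1←L0 L2←L0 L3←L1 L4←L3 L5←L0 L6←L0 L7←L0 L8←L5 L9←L8
Dom∩ at merges:
  L5: preds {L1,L2}: {L0,L1} ∩ {L0,L2} = {L0}; idom=L0
  L6: preds {L4,L5}: {L0,L1,L3,L4} ∩ {L0,L5} = {L0}; idom=L0
  L7: preds {L0,L3,L4}: {L0} ∩ {L0,L1,L3} ∩ {L0,L1,L3,L4} = {L0}; idom=L0

DF derivation:
  join L5 pred L1: L1 stop@L0
  join L5 pred L2: L2 stop@L0
  join L6 pred L4: L4→L3→L1 stop@L0
  join L6 pred L5: L5 stop@L0
  join L7 pred L0: · stop@L0
  join L7 pred L3: L3→L1 stop@L0
  join L7 pred L4: L4→L3→L1 stop@L0
  L0: DF=∅
  L1: DF={L5,L6,L7}
  L2: DF={L5}
  L3: DF={L6,L7}
  L4: DF={L6,L7}
  L5: DF={L6}
  L6: DF=∅
  L7: DF=∅
  L8: DF=∅
  L9: DF=∅

DF(L4) = ["L6", "L7"]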